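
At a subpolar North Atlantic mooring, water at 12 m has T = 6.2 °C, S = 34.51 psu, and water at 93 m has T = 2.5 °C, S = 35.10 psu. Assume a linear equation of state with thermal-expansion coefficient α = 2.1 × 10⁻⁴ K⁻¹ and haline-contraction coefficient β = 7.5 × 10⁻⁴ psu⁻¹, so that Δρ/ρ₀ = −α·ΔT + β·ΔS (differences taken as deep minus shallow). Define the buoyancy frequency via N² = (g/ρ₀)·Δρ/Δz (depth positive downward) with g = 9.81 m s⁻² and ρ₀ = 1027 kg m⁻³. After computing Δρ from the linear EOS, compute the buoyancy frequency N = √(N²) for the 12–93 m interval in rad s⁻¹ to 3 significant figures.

0.0122 rad s⁻¹

ΔT = -3.7 K, ΔS = +0.59 psu (deep − shallow).
Δρ/ρ₀ = −αΔT + βΔS = 7.77 × 10⁻⁴ + 4.425 × 10⁻⁴ = 1.2195 × 10⁻³, so Δρ ≈ 1.252 kg m⁻³.
N² = (g/ρ₀)·Δρ/Δz = g·(Δρ/ρ₀)/Δz = 9.81 × 1.2195 × 10⁻³ / 81 = 1.4770 × 10⁻⁴ s⁻².
N = √(1.4770 × 10⁻⁴) = 0.012153 rad s⁻¹ ≈ 0.0122 rad s⁻¹.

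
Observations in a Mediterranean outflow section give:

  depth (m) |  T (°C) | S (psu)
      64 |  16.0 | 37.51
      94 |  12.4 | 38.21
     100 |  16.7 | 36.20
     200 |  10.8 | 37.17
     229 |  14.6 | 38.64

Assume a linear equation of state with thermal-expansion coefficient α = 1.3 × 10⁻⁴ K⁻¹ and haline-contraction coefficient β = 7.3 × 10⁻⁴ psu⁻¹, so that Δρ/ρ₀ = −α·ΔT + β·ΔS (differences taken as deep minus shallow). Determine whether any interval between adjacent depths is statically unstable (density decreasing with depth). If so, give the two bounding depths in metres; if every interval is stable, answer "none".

Evaluate Δρ/ρ₀ = −αΔT + βΔS across each adjacent pair:
  64–94 m: −αΔT+βΔS = −(1.3 × 10⁻⁴)(-3.6)+(7.3 × 10⁻⁴)(+0.70) = 9.8 × 10⁻⁴ → stable
  94–100 m: −αΔT+βΔS = −(1.3 × 10⁻⁴)(+4.3)+(7.3 × 10⁻⁴)(-2.01) = -2.0 × 10⁻³ → UNSTABLE
  100–200 m: −αΔT+βΔS = −(1.3 × 10⁻⁴)(-5.9)+(7.3 × 10⁻⁴)(+0.97) = 1.5 × 10⁻³ → stable
  200–229 m: −αΔT+βΔS = −(1.3 × 10⁻⁴)(+3.8)+(7.3 × 10⁻⁴)(+1.47) = 5.8 × 10⁻⁴ → stable
The 94–100 m interval has Δρ < 0: lighter water underlies denser water.

94–100 m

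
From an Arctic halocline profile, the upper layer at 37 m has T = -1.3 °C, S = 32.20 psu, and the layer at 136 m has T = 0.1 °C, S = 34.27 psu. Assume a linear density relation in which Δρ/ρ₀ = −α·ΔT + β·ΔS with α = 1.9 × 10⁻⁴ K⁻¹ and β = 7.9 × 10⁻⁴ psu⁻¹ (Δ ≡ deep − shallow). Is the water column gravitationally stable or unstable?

stable

ΔT = 0.1 − -1.3 = +1.4 K and ΔS = 34.27 − 32.20 = +2.07 psu (deep − shallow).
−αΔT = -2.66 × 10⁻⁴; βΔS = 1.6353 × 10⁻³; sum Δρ/ρ₀ = 1.3693 × 10⁻³.
Δρ/ρ₀ > 0, so Δρ > 0: deeper water is denser → statically stable.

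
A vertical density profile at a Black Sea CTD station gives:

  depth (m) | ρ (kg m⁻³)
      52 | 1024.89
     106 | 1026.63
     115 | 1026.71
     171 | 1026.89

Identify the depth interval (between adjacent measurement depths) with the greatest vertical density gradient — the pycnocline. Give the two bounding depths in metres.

Compute the density gradient over each adjacent pair:
  52–106 m: Δρ/Δz = 1.74/54 = 0.032 kg m⁻⁴
  106–115 m: Δρ/Δz = 0.08/9 = 8.9 × 10⁻³ kg m⁻⁴
  115–171 m: Δρ/Δz = 0.18/56 = 3.2 × 10⁻³ kg m⁻⁴
The largest gradient is in the 52–106 m interval — the pycnocline.

52–106 m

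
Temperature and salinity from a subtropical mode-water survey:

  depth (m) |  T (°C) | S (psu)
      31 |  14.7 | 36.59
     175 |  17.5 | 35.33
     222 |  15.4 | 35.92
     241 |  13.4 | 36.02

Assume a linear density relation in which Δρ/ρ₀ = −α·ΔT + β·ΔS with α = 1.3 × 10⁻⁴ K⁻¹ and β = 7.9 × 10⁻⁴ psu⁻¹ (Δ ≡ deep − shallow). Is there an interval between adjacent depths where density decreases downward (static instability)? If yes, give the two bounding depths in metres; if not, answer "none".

Evaluate Δρ/ρ₀ = −αΔT + βΔS across each adjacent pair:
  31–175 m: −αΔT+βΔS = −(1.3 × 10⁻⁴)(+2.8)+(7.9 × 10⁻⁴)(-1.26) = -1.4 × 10⁻³ → UNSTABLE
  175–222 m: −αΔT+βΔS = −(1.3 × 10⁻⁴)(-2.1)+(7.9 × 10⁻⁴)(+0.59) = 7.4 × 10⁻⁴ → stable
  222–241 m: −αΔT+βΔS = −(1.3 × 10⁻⁴)(-2.0)+(7.9 × 10⁻⁴)(+0.10) = 3.4 × 10⁻⁴ → stable
The 31–175 m interval has Δρ < 0: lighter water underlies denser water.

31–175 m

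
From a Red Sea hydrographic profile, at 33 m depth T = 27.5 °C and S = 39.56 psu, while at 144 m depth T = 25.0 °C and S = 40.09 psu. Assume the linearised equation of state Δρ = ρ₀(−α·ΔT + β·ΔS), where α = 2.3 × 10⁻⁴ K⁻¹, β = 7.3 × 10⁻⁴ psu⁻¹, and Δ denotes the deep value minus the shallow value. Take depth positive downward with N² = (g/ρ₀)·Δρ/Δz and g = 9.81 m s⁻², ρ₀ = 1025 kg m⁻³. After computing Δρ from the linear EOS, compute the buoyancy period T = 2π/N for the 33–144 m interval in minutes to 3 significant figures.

11.4 min

ΔT = -2.5 K, ΔS = +0.53 psu (deep − shallow).
Δρ/ρ₀ = −αΔT + βΔS = 5.75 × 10⁻⁴ + 3.869 × 10⁻⁴ = 9.619 × 10⁻⁴, so Δρ ≈ 0.9859 kg m⁻³.
N² = (g/ρ₀)·Δρ/Δz = g·(Δρ/ρ₀)/Δz = 9.81 × 9.619 × 10⁻⁴ / 111 = 8.5011 × 10⁻⁵ s⁻².
N = √(8.5011 × 10⁻⁵) = 9.2201 × 10⁻³ rad s⁻¹ → T = 2π/N = 681.47 s = 11.358 min ≈ 11.4 min.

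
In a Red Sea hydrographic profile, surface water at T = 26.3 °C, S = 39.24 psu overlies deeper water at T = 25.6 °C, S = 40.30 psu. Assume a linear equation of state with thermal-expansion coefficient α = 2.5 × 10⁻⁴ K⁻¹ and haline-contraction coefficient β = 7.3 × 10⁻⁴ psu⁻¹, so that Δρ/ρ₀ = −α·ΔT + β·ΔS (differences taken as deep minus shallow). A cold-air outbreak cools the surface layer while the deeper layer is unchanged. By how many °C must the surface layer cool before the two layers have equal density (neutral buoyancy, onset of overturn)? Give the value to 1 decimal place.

Neutral buoyancy requires Δρ = 0, i.e. −α(T_deep − T_surf′) + β(S_deep − S_surf) = 0.
T_surf′ = T_deep − (β/α)·ΔS = 25.6 − (7.3 × 10⁻⁴/2.5 × 10⁻⁴)·(+1.06) = 22.505 °C.
Cooling required: 26.3 − (22.505) = 3.795 °C.

3.8 °C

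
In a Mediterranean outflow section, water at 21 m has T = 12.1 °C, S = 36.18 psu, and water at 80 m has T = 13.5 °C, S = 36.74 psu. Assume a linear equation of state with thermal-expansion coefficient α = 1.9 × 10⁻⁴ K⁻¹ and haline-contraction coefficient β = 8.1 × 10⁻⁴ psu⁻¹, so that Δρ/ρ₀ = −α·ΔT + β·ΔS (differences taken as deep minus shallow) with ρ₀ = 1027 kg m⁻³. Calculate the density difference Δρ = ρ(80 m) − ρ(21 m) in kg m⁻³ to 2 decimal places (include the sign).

ΔT = +1.4 K, ΔS = +0.56 psu (deep − shallow).
Δρ/ρ₀ = −(1.9 × 10⁻⁴)(+1.4) + (8.1 × 10⁻⁴)(+0.56) = 1.876 × 10⁻⁴.
Δρ = 1027 × (1.876 × 10⁻⁴) = +0.19 kg m⁻³.
Positive Δρ: denser below, stable.

+0.19 kg m⁻³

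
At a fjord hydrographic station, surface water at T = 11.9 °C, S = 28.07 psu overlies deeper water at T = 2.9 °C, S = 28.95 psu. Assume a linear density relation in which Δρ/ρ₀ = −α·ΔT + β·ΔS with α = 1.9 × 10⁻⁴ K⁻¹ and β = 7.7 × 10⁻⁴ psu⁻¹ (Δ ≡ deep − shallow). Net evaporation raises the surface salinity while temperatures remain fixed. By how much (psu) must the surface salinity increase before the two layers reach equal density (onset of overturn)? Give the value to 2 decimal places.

Neutral buoyancy requires −α(T_deep − T_surf) + β(S_deep − S_surf′) = 0.
S_surf′ = S_deep − (α/β)·ΔT = 28.95 − (1.9 × 10⁻⁴/7.7 × 10⁻⁴)·(-9.0) = 31.1708 psu.
Increase required: 31.1708 − 28.07 = 3.1008 psu.

3.10 psu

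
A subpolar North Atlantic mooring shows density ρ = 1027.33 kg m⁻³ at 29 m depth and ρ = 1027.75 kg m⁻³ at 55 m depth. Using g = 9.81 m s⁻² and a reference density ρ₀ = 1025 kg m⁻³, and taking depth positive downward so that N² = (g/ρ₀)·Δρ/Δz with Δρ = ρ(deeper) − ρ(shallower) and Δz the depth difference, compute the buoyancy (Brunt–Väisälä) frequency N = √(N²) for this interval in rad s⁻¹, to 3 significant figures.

Δρ = 1027.75 − 1027.33 = 0.42 kg m⁻³ over Δz = 55 − 29 = 26 m.
N² = (9.81/1025) × (0.42/26) = 1.5460 × 10⁻⁴ s⁻².
N = √(1.5460 × 10⁻⁴) = 0.012434 rad s⁻¹ ≈ 0.0124 rad s⁻¹.

0.0124 rad s⁻¹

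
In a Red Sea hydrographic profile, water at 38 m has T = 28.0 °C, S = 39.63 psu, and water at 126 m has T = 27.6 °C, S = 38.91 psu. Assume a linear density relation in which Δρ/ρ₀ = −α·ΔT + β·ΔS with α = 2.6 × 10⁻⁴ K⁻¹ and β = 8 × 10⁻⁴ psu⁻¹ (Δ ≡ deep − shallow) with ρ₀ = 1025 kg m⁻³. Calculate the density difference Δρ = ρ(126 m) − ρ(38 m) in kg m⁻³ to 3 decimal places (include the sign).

ΔT = -0.4 K, ΔS = -0.72 psu (deep − shallow).
Δρ/ρ₀ = −(2.6 × 10⁻⁴)(-0.4) + (8 × 10⁻⁴)(-0.72) = -4.72 × 10⁻⁴.
Δρ = 1025 × (-4.72 × 10⁻⁴) = -0.484 kg m⁻³.
Negative Δρ: lighter below, statically unstable.

-0.484 kg m⁻³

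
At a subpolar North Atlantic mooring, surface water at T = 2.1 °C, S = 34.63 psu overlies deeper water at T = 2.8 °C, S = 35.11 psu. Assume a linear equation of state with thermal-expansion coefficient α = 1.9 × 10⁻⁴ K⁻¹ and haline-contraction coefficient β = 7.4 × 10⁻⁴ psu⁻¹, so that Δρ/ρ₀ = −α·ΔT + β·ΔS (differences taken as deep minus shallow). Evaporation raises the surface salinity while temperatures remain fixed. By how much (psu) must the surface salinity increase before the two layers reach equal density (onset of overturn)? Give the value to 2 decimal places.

Neutral buoyancy requires −α(T_deep − T_surf) + β(S_deep − S_surf′) = 0.
S_surf′ = S_deep − (α/β)·ΔT = 35.11 − (1.9 × 10⁻⁴/7.4 × 10⁻⁴)·(+0.7) = 34.9303 psu.
Increase required: 34.9303 − 34.63 = 0.3003 psu.

0.30 psu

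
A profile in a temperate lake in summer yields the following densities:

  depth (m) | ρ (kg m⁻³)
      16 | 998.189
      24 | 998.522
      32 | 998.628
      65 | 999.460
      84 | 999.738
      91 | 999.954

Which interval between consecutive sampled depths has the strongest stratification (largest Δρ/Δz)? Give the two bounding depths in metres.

16–24 m

Compute the density gradient over each adjacent pair:
  16–24 m: Δρ/Δz = 0.333/8 = 0.042 kg m⁻⁴
  24–32 m: Δρ/Δz = 0.106/8 = 0.013 kg m⁻⁴
  32–65 m: Δρ/Δz = 0.832/33 = 0.025 kg m⁻⁴
  65–84 m: Δρ/Δz = 0.278/19 = 0.015 kg m⁻⁴
  84–91 m: Δρ/Δz = 0.216/7 = 0.031 kg m⁻⁴
The largest gradient is in the 16–24 m interval — the pycnocline.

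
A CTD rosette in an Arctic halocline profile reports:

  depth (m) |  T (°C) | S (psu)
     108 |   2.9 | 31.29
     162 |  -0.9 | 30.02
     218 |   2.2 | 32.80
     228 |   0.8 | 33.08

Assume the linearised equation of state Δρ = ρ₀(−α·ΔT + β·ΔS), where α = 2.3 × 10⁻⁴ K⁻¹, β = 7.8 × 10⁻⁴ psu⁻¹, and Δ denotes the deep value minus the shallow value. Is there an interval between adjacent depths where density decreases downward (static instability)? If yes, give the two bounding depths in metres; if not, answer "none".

108–162 m

Evaluate Δρ/ρ₀ = −αΔT + βΔS across each adjacent pair:
  108–162 m: −αΔT+βΔS = −(2.3 × 10⁻⁴)(-3.8)+(7.8 × 10⁻⁴)(-1.27) = -1.2 × 10⁻⁴ → UNSTABLE
  162–218 m: −αΔT+βΔS = −(2.3 × 10⁻⁴)(+3.1)+(7.8 × 10⁻⁴)(+2.78) = 1.5 × 10⁻³ → stable
  218–228 m: −αΔT+βΔS = −(2.3 × 10⁻⁴)(-1.4)+(7.8 × 10⁻⁴)(+0.28) = 5.4 × 10⁻⁴ → stable
The 108–162 m interval has Δρ < 0: lighter water underlies denser water.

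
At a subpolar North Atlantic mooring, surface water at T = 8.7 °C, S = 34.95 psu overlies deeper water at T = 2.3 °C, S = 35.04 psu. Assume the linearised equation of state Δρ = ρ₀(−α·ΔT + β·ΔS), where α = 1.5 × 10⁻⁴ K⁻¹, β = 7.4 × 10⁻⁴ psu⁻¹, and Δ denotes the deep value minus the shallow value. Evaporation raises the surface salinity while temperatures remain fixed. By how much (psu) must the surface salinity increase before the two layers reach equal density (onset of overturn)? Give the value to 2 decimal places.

Neutral buoyancy requires −α(T_deep − T_surf) + β(S_deep − S_surf′) = 0.
S_surf′ = S_deep − (α/β)·ΔT = 35.04 − (1.5 × 10⁻⁴/7.4 × 10⁻⁴)·(-6.4) = 36.3373 psu.
Increase required: 36.3373 − 34.95 = 1.3873 psu.

1.39 psu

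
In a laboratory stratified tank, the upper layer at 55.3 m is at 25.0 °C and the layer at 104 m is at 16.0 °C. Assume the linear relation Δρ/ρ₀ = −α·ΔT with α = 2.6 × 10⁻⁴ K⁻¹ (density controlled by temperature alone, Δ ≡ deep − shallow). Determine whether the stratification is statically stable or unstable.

ΔT = 16.0 − 25.0 = -9.0 K, so Δρ/ρ₀ = −αΔT = 2.34 × 10⁻³.
Δρ/ρ₀ > 0, so Δρ > 0: deeper water is denser → statically stable.

stable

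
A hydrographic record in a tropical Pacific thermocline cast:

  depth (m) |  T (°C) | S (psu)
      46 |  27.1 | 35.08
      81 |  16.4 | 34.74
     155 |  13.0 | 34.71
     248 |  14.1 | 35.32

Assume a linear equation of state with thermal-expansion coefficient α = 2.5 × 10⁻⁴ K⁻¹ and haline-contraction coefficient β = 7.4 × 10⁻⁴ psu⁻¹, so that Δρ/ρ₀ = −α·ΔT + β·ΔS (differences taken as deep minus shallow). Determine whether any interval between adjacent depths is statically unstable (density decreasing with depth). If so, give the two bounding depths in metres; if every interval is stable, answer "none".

Evaluate Δρ/ρ₀ = −αΔT + βΔS across each adjacent pair:
  46–81 m: −αΔT+βΔS = −(2.5 × 10⁻⁴)(-10.7)+(7.4 × 10⁻⁴)(-0.34) = 2.4 × 10⁻³ → stable
  81–155 m: −αΔT+βΔS = −(2.5 × 10⁻⁴)(-3.4)+(7.4 × 10⁻⁴)(-0.03) = 8.3 × 10⁻⁴ → stable
  155–248 m: −αΔT+βΔS = −(2.5 × 10⁻⁴)(+1.1)+(7.4 × 10⁻⁴)(+0.61) = 1.8 × 10⁻⁴ → stable
Every interval has Δρ > 0: the column is stably stratified throughout.

none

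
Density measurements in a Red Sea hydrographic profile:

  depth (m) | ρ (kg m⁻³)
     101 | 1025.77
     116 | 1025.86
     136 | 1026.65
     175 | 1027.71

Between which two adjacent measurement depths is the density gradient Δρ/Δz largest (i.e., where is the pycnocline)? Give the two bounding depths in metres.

116–136 m

Compute the density gradient over each adjacent pair:
  101–116 m: Δρ/Δz = 0.09/15 = 6.0 × 10⁻³ kg m⁻⁴
  116–136 m: Δρ/Δz = 0.79/20 = 0.040 kg m⁻⁴
  136–175 m: Δρ/Δz = 1.06/39 = 0.027 kg m⁻⁴
The largest gradient is in the 116–136 m interval — the pycnocline.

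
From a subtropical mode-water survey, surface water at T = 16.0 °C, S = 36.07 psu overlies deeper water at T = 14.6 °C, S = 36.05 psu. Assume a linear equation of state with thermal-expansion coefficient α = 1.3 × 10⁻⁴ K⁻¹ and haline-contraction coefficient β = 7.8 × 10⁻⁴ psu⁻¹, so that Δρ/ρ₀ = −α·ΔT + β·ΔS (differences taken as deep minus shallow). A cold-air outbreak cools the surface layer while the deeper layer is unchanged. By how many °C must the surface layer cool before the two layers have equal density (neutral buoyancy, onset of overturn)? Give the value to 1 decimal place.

Neutral buoyancy requires Δρ = 0, i.e. −α(T_deep − T_surf′) + β(S_deep − S_surf) = 0.
T_surf′ = T_deep − (β/α)·ΔS = 14.6 − (7.8 × 10⁻⁴/1.3 × 10⁻⁴)·(-0.02) = 14.720 °C.
Cooling required: 16.0 − (14.720) = 1.280 °C.

1.3 °C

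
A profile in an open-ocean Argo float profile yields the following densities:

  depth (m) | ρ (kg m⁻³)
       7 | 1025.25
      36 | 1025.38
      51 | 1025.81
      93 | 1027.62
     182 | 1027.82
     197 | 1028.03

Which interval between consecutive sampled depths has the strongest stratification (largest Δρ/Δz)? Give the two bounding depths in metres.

Compute the density gradient over each adjacent pair:
  7–36 m: Δρ/Δz = 0.13/29 = 4.5 × 10⁻³ kg m⁻⁴
  36–51 m: Δρ/Δz = 0.43/15 = 0.029 kg m⁻⁴
  51–93 m: Δρ/Δz = 1.81/42 = 0.043 kg m⁻⁴
  93–182 m: Δρ/Δz = 0.20/89 = 2.2 × 10⁻³ kg m⁻⁴
  182–197 m: Δρ/Δz = 0.21/15 = 0.014 kg m⁻⁴
The largest gradient is in the 51–93 m interval — the pycnocline.

51–93 m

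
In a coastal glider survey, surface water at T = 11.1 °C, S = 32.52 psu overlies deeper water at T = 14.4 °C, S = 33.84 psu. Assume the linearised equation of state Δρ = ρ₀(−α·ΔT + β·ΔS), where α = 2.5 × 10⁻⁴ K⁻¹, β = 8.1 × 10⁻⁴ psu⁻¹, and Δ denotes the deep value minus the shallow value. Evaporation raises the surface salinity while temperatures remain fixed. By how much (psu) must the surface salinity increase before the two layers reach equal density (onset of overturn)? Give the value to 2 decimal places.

0.30 psu

Neutral buoyancy requires −α(T_deep − T_surf) + β(S_deep − S_surf′) = 0.
S_surf′ = S_deep − (α/β)·ΔT = 33.84 − (2.5 × 10⁻⁴/8.1 × 10⁻⁴)·(+3.3) = 32.8215 psu.
Increase required: 32.8215 − 32.52 = 0.3015 psu.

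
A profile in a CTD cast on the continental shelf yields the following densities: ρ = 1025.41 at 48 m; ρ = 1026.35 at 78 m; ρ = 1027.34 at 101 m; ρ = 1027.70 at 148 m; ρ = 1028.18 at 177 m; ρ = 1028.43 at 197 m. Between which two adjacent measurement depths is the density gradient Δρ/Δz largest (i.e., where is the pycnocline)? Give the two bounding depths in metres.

Compute the density gradient over each adjacent pair:
  48–78 m: Δρ/Δz = 0.94/30 = 0.031 kg m⁻⁴
  78–101 m: Δρ/Δz = 0.99/23 = 0.043 kg m⁻⁴
  101–148 m: Δρ/Δz = 0.36/47 = 7.7 × 10⁻³ kg m⁻⁴
  148–177 m: Δρ/Δz = 0.48/29 = 0.017 kg m⁻⁴
  177–197 m: Δρ/Δz = 0.25/20 = 0.013 kg m⁻⁴
The largest gradient is in the 78–101 m interval — the pycnocline.

78–101 m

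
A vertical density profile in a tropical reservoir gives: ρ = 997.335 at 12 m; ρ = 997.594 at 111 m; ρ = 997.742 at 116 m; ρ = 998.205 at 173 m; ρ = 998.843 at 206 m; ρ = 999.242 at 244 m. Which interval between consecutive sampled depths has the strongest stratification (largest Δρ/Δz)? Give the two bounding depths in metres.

111–116 m

Compute the density gradient over each adjacent pair:
  12–111 m: Δρ/Δz = 0.259/99 = 2.6 × 10⁻³ kg m⁻⁴
  111–116 m: Δρ/Δz = 0.148/5 = 0.030 kg m⁻⁴
  116–173 m: Δρ/Δz = 0.463/57 = 8.1 × 10⁻³ kg m⁻⁴
  173–206 m: Δρ/Δz = 0.638/33 = 0.019 kg m⁻⁴
  206–244 m: Δρ/Δz = 0.399/38 = 0.011 kg m⁻⁴
The largest gradient is in the 111–116 m interval — the pycnocline.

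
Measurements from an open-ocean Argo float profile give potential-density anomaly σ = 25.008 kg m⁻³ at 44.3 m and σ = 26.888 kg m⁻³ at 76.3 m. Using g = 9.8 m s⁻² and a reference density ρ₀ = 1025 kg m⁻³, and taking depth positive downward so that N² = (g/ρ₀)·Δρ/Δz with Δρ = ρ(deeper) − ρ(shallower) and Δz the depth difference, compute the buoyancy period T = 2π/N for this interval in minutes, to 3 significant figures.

Δρ = 1026.888 − 1025.008 = 1.880 kg m⁻³ over Δz = 76.3 − 44.3 = 32 m.
N² = (9.8/1025) × (1.880/32) = 5.6171 × 10⁻⁴ s⁻².
N = √(5.6171 × 10⁻⁴) = 0.023700 rad s⁻¹, so T = 2π/N = 265.11 s = 4.4185 min ≈ 4.42 min.

4.42 min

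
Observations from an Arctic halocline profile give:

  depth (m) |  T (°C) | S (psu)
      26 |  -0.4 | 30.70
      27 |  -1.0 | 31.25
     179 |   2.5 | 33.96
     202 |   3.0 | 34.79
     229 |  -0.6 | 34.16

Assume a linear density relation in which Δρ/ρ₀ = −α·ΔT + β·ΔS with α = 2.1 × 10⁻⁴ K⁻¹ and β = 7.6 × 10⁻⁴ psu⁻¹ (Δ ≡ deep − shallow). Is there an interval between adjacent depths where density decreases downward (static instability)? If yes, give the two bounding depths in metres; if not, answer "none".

Evaluate Δρ/ρ₀ = −αΔT + βΔS across each adjacent pair:
  26–27 m: −αΔT+βΔS = −(2.1 × 10⁻⁴)(-0.6)+(7.6 × 10⁻⁴)(+0.55) = 5.4 × 10⁻⁴ → stable
  27–179 m: −αΔT+βΔS = −(2.1 × 10⁻⁴)(+3.5)+(7.6 × 10⁻⁴)(+2.71) = 1.3 × 10⁻³ → stable
  179–202 m: −αΔT+βΔS = −(2.1 × 10⁻⁴)(+0.5)+(7.6 × 10⁻⁴)(+0.83) = 5.3 × 10⁻⁴ → stable
  202–229 m: −αΔT+βΔS = −(2.1 × 10⁻⁴)(-3.6)+(7.6 × 10⁻⁴)(-0.63) = 2.8 × 10⁻⁴ → stable
Every interval has Δρ > 0: the column is stably stratified throughout.

none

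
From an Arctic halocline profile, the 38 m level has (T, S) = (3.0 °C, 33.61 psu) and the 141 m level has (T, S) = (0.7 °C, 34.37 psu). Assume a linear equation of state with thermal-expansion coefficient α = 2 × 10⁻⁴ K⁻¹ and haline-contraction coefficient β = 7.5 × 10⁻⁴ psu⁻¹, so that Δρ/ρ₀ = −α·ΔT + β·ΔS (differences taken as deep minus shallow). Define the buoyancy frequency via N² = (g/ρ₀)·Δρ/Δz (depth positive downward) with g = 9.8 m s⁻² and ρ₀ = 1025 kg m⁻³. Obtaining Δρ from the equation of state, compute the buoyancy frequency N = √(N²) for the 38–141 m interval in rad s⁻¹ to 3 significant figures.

ΔT = -2.3 K, ΔS = +0.76 psu (deep − shallow).
Δρ/ρ₀ = −αΔT + βΔS = 4.60 × 10⁻⁴ + 5.70 × 10⁻⁴ = 1.03 × 10⁻³, so Δρ ≈ 1.056 kg m⁻³.
N² = (g/ρ₀)·Δρ/Δz = g·(Δρ/ρ₀)/Δz = 9.8 × 1.03 × 10⁻³ / 103 = 9.8000 × 10⁻⁵ s⁻².
N = √(9.8000 × 10⁻⁵) = 9.8995 × 10⁻³ rad s⁻¹ ≈ 9.90 × 10⁻³ rad s⁻¹.

9.90 × 10⁻³ rad s⁻¹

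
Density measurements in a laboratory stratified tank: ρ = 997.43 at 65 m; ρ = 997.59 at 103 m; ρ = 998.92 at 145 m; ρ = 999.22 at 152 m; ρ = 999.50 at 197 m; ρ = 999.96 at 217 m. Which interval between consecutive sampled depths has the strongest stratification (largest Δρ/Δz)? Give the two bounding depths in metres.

Compute the density gradient over each adjacent pair:
  65–103 m: Δρ/Δz = 0.16/38 = 4.2 × 10⁻³ kg m⁻⁴
  103–145 m: Δρ/Δz = 1.33/42 = 0.032 kg m⁻⁴
  145–152 m: Δρ/Δz = 0.30/7 = 0.043 kg m⁻⁴
  152–197 m: Δρ/Δz = 0.28/45 = 6.2 × 10⁻³ kg m⁻⁴
  197–217 m: Δρ/Δz = 0.46/20 = 0.023 kg m⁻⁴
The largest gradient is in the 145–152 m interval — the pycnocline.

145–152 m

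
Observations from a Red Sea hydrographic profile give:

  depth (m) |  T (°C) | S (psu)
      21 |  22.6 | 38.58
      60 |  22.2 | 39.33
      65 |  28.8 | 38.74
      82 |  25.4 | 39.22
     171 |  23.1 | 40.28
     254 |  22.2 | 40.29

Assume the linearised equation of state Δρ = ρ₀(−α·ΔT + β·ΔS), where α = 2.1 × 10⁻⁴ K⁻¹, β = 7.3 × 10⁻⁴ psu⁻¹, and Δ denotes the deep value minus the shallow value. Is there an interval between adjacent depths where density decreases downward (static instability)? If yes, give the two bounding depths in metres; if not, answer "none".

60–65 m

Evaluate Δρ/ρ₀ = −αΔT + βΔS across each adjacent pair:
  21–60 m: −αΔT+βΔS = −(2.1 × 10⁻⁴)(-0.4)+(7.3 × 10⁻⁴)(+0.75) = 6.3 × 10⁻⁴ → stable
  60–65 m: −αΔT+βΔS = −(2.1 × 10⁻⁴)(+6.6)+(7.3 × 10⁻⁴)(-0.59) = -1.8 × 10⁻³ → UNSTABLE
  65–82 m: −αΔT+βΔS = −(2.1 × 10⁻⁴)(-3.4)+(7.3 × 10⁻⁴)(+0.48) = 1.1 × 10⁻³ → stable
  82–171 m: −αΔT+βΔS = −(2.1 × 10⁻⁴)(-2.3)+(7.3 × 10⁻⁴)(+1.06) = 1.3 × 10⁻³ → stable
  171–254 m: −αΔT+βΔS = −(2.1 × 10⁻⁴)(-0.9)+(7.3 × 10⁻⁴)(+0.01) = 2.0 × 10⁻⁴ → stable
The 60–65 m interval has Δρ < 0: lighter water underlies denser water.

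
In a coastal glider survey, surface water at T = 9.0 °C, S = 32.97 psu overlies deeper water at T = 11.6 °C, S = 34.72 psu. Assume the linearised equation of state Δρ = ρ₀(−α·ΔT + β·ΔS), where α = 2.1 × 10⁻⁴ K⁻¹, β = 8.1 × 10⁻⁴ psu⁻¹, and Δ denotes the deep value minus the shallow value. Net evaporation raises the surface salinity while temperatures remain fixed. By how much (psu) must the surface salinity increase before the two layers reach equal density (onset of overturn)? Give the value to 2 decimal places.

Neutral buoyancy requires −α(T_deep − T_surf) + β(S_deep − S_surf′) = 0.
S_surf′ = S_deep − (α/β)·ΔT = 34.72 − (2.1 × 10⁻⁴/8.1 × 10⁻⁴)·(+2.6) = 34.0459 psu.
Increase required: 34.0459 − 32.97 = 1.0759 psu.

1.08 psu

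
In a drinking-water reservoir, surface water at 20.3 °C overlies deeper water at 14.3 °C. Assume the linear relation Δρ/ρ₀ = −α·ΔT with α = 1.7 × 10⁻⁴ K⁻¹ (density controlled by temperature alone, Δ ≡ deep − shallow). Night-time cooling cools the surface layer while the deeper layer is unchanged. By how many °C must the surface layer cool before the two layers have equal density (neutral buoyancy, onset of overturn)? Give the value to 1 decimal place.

6.0 °C

With temperature the only control, equal density requires T_surf′ = T_deep.
T_surf′ = 14.3 °C.
Cooling required: 20.3 − 14.3 = 6.0 °C.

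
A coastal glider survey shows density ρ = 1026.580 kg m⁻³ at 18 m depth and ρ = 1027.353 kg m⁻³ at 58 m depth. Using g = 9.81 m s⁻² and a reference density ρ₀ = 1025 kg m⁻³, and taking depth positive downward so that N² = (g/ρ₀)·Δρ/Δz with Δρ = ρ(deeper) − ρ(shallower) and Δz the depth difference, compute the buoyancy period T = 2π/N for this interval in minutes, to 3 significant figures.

7.70 min

Δρ = 1027.353 − 1026.580 = 0.773 kg m⁻³ over Δz = 58 − 18 = 40 m.
N² = (9.81/1025) × (0.773/40) = 1.8495 × 10⁻⁴ s⁻².
N = √(1.8495 × 10⁻⁴) = 0.013600 rad s⁻¹, so T = 2π/N = 462.00 s = 7.7000 min ≈ 7.70 min.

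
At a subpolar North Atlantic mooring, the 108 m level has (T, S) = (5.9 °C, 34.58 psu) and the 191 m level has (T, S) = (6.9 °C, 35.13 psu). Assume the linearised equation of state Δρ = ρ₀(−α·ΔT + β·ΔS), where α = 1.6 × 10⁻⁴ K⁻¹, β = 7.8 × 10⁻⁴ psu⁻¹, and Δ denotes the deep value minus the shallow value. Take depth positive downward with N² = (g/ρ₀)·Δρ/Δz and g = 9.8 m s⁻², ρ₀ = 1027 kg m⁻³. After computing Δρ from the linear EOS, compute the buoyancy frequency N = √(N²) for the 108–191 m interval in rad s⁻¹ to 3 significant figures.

ΔT = +1.0 K, ΔS = +0.55 psu (deep − shallow).
Δρ/ρ₀ = −αΔT + βΔS = -1.60 × 10⁻⁴ + 4.29 × 10⁻⁴ = 2.69 × 10⁻⁴, so Δρ ≈ 0.2763 kg m⁻³.
N² = (g/ρ₀)·Δρ/Δz = g·(Δρ/ρ₀)/Δz = 9.8 × 2.69 × 10⁻⁴ / 83 = 3.1761 × 10⁻⁵ s⁻².
N = √(3.1761 × 10⁻⁵) = 5.6357 × 10⁻³ rad s⁻¹ ≈ 5.64 × 10⁻³ rad s⁻¹.

5.64 × 10⁻³ rad s⁻¹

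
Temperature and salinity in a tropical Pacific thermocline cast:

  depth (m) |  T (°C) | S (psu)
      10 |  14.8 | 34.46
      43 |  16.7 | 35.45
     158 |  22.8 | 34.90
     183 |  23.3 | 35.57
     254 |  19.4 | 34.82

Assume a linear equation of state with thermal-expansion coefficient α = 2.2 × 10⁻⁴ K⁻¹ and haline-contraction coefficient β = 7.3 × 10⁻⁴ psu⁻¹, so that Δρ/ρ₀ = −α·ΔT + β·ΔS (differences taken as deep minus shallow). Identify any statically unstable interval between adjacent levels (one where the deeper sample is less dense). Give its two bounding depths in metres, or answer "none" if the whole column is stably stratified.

43–158 m

Evaluate Δρ/ρ₀ = −αΔT + βΔS across each adjacent pair:
  10–43 m: −αΔT+βΔS = −(2.2 × 10⁻⁴)(+1.9)+(7.3 × 10⁻⁴)(+0.99) = 3.0 × 10⁻⁴ → stable
  43–158 m: −αΔT+βΔS = −(2.2 × 10⁻⁴)(+6.1)+(7.3 × 10⁻⁴)(-0.55) = -1.7 × 10⁻³ → UNSTABLE
  158–183 m: −αΔT+βΔS = −(2.2 × 10⁻⁴)(+0.5)+(7.3 × 10⁻⁴)(+0.67) = 3.8 × 10⁻⁴ → stable
  183–254 m: −αΔT+βΔS = −(2.2 × 10⁻⁴)(-3.9)+(7.3 × 10⁻⁴)(-0.75) = 3.1 × 10⁻⁴ → stable
The 43–158 m interval has Δρ < 0: lighter water underlies denser water.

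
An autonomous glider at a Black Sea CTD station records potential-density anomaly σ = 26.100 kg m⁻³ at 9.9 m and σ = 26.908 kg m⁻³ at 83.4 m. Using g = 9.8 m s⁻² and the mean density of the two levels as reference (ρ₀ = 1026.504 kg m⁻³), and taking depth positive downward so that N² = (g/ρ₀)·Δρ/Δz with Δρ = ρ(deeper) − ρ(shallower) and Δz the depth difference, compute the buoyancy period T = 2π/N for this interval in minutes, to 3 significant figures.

10.2 min

Δρ = 1026.908 − 1026.100 = 0.808 kg m⁻³ over Δz = 83.4 − 9.9 = 73.5 m.
N² = (9.8/1026.504) × (0.808/73.5) = 1.0495 × 10⁻⁴ s⁻².
N = √(1.0495 × 10⁻⁴) = 0.010245 rad s⁻¹, so T = 2π/N = 613.29 s = 10.221 min ≈ 10.2 min.
Since Δρ > 0 the layer is stably stratified.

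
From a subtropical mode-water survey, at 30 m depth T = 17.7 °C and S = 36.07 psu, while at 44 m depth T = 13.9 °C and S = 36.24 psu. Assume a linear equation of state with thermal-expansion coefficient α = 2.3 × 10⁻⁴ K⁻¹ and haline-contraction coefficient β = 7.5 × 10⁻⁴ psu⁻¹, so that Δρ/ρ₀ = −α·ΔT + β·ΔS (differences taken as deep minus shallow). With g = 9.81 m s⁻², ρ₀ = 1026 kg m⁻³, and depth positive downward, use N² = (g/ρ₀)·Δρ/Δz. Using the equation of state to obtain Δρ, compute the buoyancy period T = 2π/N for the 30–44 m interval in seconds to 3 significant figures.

237 s

ΔT = -3.8 K, ΔS = +0.17 psu (deep − shallow).
Δρ/ρ₀ = −αΔT + βΔS = 8.74 × 10⁻⁴ + 1.275 × 10⁻⁴ = 1.0015 × 10⁻³, so Δρ ≈ 1.028 kg m⁻³.
N² = (g/ρ₀)·Δρ/Δz = g·(Δρ/ρ₀)/Δz = 9.81 × 1.0015 × 10⁻³ / 14 = 7.0177 × 10⁻⁴ s⁻².
N = √(7.0177 × 10⁻⁴) = 0.026491 rad s⁻¹ → T = 2π/N = 237.18 s ≈ 237 s.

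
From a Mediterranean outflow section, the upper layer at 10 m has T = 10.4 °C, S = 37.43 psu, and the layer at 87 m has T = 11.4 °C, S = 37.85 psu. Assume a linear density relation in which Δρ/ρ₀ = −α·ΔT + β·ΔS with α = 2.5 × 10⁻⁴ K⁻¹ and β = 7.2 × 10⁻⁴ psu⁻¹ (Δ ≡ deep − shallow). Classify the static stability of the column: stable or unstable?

ΔT = 11.4 − 10.4 = +1.0 K and ΔS = 37.85 − 37.43 = +0.42 psu (deep − shallow).
−αΔT = -2.50 × 10⁻⁴; βΔS = 3.024 × 10⁻⁴; sum Δρ/ρ₀ = 5.24 × 10⁻⁵.
Δρ/ρ₀ > 0, so Δρ > 0: deeper water is denser → statically stable.

stable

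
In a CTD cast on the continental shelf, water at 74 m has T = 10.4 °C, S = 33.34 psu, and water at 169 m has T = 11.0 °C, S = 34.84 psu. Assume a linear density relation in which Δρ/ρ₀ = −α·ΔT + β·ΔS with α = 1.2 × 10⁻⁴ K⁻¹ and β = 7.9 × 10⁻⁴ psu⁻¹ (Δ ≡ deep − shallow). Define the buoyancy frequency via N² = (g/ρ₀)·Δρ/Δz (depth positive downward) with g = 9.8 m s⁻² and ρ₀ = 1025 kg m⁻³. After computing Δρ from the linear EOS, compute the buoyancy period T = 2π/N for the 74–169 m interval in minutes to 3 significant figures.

9.77 min

ΔT = +0.6 K, ΔS = +1.50 psu (deep − shallow).
Δρ/ρ₀ = −αΔT + βΔS = -7.20 × 10⁻⁵ + 1.185 × 10⁻³ = 1.113 × 10⁻³, so Δρ ≈ 1.141 kg m⁻³.
N² = (g/ρ₀)·Δρ/Δz = g·(Δρ/ρ₀)/Δz = 9.8 × 1.113 × 10⁻³ / 95 = 1.1481 × 10⁻⁴ s⁻².
N = √(1.1481 × 10⁻⁴) = 0.010715 rad s⁻¹ → T = 2π/N = 586.39 s = 9.7732 min ≈ 9.77 min.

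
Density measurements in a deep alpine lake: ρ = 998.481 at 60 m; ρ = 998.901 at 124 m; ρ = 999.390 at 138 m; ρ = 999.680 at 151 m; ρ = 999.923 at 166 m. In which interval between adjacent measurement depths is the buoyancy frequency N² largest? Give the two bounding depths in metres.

124–138 m

Compute the density gradient over each adjacent pair:
  60–124 m: Δρ/Δz = 0.420/64 = 6.6 × 10⁻³ kg m⁻⁴
  124–138 m: Δρ/Δz = 0.489/14 = 0.035 kg m⁻⁴
  138–151 m: Δρ/Δz = 0.290/13 = 0.022 kg m⁻⁴
  151–166 m: Δρ/Δz = 0.243/15 = 0.016 kg m⁻⁴
The largest gradient is in the 124–138 m interval — the pycnocline.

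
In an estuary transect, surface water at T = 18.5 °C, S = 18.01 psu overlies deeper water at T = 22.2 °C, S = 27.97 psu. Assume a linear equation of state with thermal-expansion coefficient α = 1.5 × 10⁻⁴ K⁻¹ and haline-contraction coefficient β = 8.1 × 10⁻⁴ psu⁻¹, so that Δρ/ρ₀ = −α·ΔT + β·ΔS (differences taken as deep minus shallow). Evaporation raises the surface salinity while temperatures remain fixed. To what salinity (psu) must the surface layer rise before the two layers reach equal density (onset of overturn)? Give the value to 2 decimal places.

Neutral buoyancy requires −α(T_deep − T_surf) + β(S_deep − S_surf′) = 0.
S_surf′ = S_deep − (α/β)·ΔT = 27.97 − (1.5 × 10⁻⁴/8.1 × 10⁻⁴)·(+3.7) = 27.2848 psu.
Increase required: 27.2848 − 18.01 = 9.2748 psu.

27.28 psu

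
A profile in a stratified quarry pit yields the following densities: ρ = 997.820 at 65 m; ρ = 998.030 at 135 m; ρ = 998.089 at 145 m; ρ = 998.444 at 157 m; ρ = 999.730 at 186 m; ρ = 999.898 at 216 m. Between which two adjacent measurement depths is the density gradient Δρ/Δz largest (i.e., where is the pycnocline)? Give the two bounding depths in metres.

157–186 m

Compute the density gradient over each adjacent pair:
  65–135 m: Δρ/Δz = 0.210/70 = 3.0 × 10⁻³ kg m⁻⁴
  135–145 m: Δρ/Δz = 0.059/10 = 5.9 × 10⁻³ kg m⁻⁴
  145–157 m: Δρ/Δz = 0.355/12 = 0.030 kg m⁻⁴
  157–186 m: Δρ/Δz = 1.286/29 = 0.044 kg m⁻⁴
  186–216 m: Δρ/Δz = 0.168/30 = 5.6 × 10⁻³ kg m⁻⁴
The largest gradient is in the 157–186 m interval — the pycnocline.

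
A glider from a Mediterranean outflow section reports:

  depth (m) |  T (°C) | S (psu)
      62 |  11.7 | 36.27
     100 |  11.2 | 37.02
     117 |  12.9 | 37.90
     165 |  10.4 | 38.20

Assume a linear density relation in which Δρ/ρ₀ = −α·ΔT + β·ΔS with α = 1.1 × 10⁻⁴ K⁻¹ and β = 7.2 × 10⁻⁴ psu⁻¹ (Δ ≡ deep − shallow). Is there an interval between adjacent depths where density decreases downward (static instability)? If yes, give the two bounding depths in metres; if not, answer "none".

none

Evaluate Δρ/ρ₀ = −αΔT + βΔS across each adjacent pair:
  62–100 m: −αΔT+βΔS = −(1.1 × 10⁻⁴)(-0.5)+(7.2 × 10⁻⁴)(+0.75) = 6.0 × 10⁻⁴ → stable
  100–117 m: −αΔT+βΔS = −(1.1 × 10⁻⁴)(+1.7)+(7.2 × 10⁻⁴)(+0.88) = 4.5 × 10⁻⁴ → stable
  117–165 m: −αΔT+βΔS = −(1.1 × 10⁻⁴)(-2.5)+(7.2 × 10⁻⁴)(+0.30) = 4.9 × 10⁻⁴ → stable
Every interval has Δρ > 0: the column is stably stratified throughout.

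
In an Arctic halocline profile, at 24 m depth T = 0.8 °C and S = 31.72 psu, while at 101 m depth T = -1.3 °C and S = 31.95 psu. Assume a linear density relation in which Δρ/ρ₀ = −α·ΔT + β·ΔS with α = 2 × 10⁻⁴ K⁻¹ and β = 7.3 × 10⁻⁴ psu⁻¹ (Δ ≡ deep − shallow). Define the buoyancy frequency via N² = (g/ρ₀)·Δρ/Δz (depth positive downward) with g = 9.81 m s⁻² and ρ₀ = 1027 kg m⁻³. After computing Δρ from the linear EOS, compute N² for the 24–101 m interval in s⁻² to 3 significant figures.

7.49 × 10⁻⁵ s⁻²

ΔT = -2.1 K, ΔS = +0.23 psu (deep − shallow).
Δρ/ρ₀ = −αΔT + βΔS = 4.20 × 10⁻⁴ + 1.679 × 10⁻⁴ = 5.879 × 10⁻⁴, so Δρ ≈ 0.6038 kg m⁻³.
N² = (g/ρ₀)·Δρ/Δz = g·(Δρ/ρ₀)/Δz = 9.81 × 5.879 × 10⁻⁴ / 77 = 7.4900 × 10⁻⁵ s⁻² ≈ 7.49 × 10⁻⁵ s⁻².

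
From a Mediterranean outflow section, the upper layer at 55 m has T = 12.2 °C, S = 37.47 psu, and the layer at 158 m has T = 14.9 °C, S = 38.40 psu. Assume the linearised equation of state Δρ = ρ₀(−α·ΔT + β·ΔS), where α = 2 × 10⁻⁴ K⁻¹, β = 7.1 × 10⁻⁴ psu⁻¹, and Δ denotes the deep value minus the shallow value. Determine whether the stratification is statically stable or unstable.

ΔT = 14.9 − 12.2 = +2.7 K and ΔS = 38.40 − 37.47 = +0.93 psu (deep − shallow).
−αΔT = -5.40 × 10⁻⁴; βΔS = 6.603 × 10⁻⁴; sum Δρ/ρ₀ = 1.203 × 10⁻⁴.
Δρ/ρ₀ > 0, so Δρ > 0: deeper water is denser → statically stable.

stable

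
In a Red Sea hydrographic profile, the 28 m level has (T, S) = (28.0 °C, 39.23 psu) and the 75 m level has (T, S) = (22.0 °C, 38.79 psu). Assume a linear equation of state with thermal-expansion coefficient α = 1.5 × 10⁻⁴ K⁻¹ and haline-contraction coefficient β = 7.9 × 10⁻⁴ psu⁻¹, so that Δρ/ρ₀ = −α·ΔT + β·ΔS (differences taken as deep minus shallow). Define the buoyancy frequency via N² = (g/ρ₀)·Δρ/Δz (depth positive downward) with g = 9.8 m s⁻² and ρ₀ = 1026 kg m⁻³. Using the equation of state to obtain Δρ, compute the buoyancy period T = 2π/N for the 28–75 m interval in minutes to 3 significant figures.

ΔT = -6.0 K, ΔS = -0.44 psu (deep − shallow).
Δρ/ρ₀ = −αΔT + βΔS = 9.00 × 10⁻⁴ − 3.476 × 10⁻⁴ = 5.524 × 10⁻⁴, so Δρ ≈ 0.5668 kg m⁻³.
N² = (g/ρ₀)·Δρ/Δz = g·(Δρ/ρ₀)/Δz = 9.8 × 5.524 × 10⁻⁴ / 47 = 1.1518 × 10⁻⁴ s⁻².
N = √(1.1518 × 10⁻⁴) = 0.010732 rad s⁻¹ → T = 2π/N = 585.46 s = 9.7577 min ≈ 9.76 min.

9.76 min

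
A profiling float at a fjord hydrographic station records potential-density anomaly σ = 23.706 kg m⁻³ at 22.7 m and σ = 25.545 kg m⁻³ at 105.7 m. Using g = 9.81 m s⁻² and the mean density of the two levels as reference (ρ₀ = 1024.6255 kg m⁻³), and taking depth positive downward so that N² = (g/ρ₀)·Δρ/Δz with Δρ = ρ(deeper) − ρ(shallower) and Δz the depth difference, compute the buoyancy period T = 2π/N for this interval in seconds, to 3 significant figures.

Δρ = 1025.545 − 1023.706 = 1.839 kg m⁻³ over Δz = 105.7 − 22.7 = 83 m.
N² = (9.81/1024.6255) × (1.839/83) = 2.1213 × 10⁻⁴ s⁻².
N = √(2.1213 × 10⁻⁴) = 0.014565 rad s⁻¹, so T = 2π/N = 431.39 s ≈ 431 s.
A positive N² confirms static stability across the interval.

431 s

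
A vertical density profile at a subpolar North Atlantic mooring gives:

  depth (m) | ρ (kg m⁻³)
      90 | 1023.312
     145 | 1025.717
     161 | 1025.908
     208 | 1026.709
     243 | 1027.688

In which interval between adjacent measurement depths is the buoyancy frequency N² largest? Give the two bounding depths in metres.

Compute the density gradient over each adjacent pair:
  90–145 m: Δρ/Δz = 2.405/55 = 0.044 kg m⁻⁴
  145–161 m: Δρ/Δz = 0.191/16 = 0.012 kg m⁻⁴
  161–208 m: Δρ/Δz = 0.801/47 = 0.017 kg m⁻⁴
  208–243 m: Δρ/Δz = 0.979/35 = 0.028 kg m⁻⁴
The largest gradient is in the 90–145 m interval — the pycnocline.

90–145 m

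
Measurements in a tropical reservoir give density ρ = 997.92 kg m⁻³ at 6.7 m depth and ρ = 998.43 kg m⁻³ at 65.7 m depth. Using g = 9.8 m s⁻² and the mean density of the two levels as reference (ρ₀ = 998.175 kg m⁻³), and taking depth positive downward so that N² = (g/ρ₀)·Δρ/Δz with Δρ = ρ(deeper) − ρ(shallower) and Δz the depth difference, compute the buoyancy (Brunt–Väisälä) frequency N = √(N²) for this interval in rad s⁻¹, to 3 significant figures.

9.21 × 10⁻³ rad s⁻¹

Δρ = 998.43 − 997.92 = 0.51 kg m⁻³ over Δz = 65.7 − 6.7 = 59 m.
N² = (9.8/998.175) × (0.51/59) = 8.4867 × 10⁻⁵ s⁻².
N = √(8.4867 × 10⁻⁵) = 9.2123 × 10⁻³ rad s⁻¹ ≈ 9.21 × 10⁻³ rad s⁻¹.
Since Δρ > 0 the layer is stably stratified.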